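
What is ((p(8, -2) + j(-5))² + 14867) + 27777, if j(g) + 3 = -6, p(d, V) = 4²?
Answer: 42693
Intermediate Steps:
p(d, V) = 16
j(g) = -9 (j(g) = -3 - 6 = -9)
((p(8, -2) + j(-5))² + 14867) + 27777 = ((16 - 9)² + 14867) + 27777 = (7² + 14867) + 27777 = (49 + 14867) + 27777 = 14916 + 27777 = 42693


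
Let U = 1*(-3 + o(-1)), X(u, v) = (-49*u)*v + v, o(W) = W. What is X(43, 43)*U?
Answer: 362232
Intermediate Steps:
X(u, v) = v - 49*u*v (X(u, v) = -49*u*v + v = v - 49*u*v)
U = -4 (U = 1*(-3 - 1) = 1*(-4) = -4)
X(43, 43)*U = (43*(1 - 49*43))*(-4) = (43*(1 - 2107))*(-4) = (43*(-2106))*(-4) = -90558*(-4) = 362232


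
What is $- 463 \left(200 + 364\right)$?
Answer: $-261132$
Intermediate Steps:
$- 463 \left(200 + 364\right) = \left(-463\right) 564 = -261132$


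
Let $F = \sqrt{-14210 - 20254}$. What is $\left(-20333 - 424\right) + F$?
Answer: $-20757 + 4 i \sqrt{2154} \approx -20757.0 + 185.64 i$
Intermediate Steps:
$F = 4 i \sqrt{2154}$ ($F = \sqrt{-34464} = 4 i \sqrt{2154} \approx 185.64 i$)
$\left(-20333 - 424\right) + F = \left(-20333 - 424\right) + 4 i \sqrt{2154} = -20757 + 4 i \sqrt{2154}$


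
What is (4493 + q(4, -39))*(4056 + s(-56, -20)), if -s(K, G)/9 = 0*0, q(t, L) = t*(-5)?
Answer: 18142488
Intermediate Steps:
q(t, L) = -5*t
s(K, G) = 0 (s(K, G) = -0*0 = -9*0 = 0)
(4493 + q(4, -39))*(4056 + s(-56, -20)) = (4493 - 5*4)*(4056 + 0) = (4493 - 20)*4056 = 4473*4056 = 18142488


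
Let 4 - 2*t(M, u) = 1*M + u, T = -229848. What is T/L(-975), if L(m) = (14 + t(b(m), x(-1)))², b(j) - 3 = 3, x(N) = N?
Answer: -306464/243 ≈ -1261.2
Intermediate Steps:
b(j) = 6 (b(j) = 3 + 3 = 6)
t(M, u) = 2 - M/2 - u/2 (t(M, u) = 2 - (1*M + u)/2 = 2 - (M + u)/2 = 2 + (-M/2 - u/2) = 2 - M/2 - u/2)
L(m) = 729/4 (L(m) = (14 + (2 - ½*6 - ½*(-1)))² = (14 + (2 - 3 + ½))² = (14 - ½)² = (27/2)² = 729/4)
T/L(-975) = -229848/729/4 = -229848*4/729 = -306464/243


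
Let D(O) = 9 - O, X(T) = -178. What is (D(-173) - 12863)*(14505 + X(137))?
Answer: -181680687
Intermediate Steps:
(D(-173) - 12863)*(14505 + X(137)) = ((9 - 1*(-173)) - 12863)*(14505 - 178) = ((9 + 173) - 12863)*14327 = (182 - 12863)*14327 = -12681*14327 = -181680687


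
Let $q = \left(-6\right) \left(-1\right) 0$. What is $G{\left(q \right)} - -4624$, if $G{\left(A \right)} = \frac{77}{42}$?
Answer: $\frac{27755}{6} \approx 4625.8$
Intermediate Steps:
$q = 0$ ($q = 6 \cdot 0 = 0$)
$G{\left(A \right)} = \frac{11}{6}$ ($G{\left(A \right)} = 77 \cdot \frac{1}{42} = \frac{11}{6}$)
$G{\left(q \right)} - -4624 = \frac{11}{6} - -4624 = \frac{11}{6} + 4624 = \frac{27755}{6}$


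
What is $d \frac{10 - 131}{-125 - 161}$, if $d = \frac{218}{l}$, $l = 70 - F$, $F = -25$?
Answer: $\frac{1199}{1235} \approx 0.97085$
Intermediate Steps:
$l = 95$ ($l = 70 - -25 = 70 + 25 = 95$)
$d = \frac{218}{95} \approx 2.2947$
$d \frac{10 - 131}{-125 - 161} = \frac{218 \frac{10 - 131}{-125 - 161}}{95} = \frac{218 \left(- \frac{121}{-286}\right)}{95} = \frac{218 \left(\left(-121\right) \left(- \frac{1}{286}\right)\right)}{95} = \frac{218}{95} \cdot \frac{11}{26} = \frac{1199}{1235}$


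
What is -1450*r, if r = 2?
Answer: -2900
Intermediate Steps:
-1450*r = -1450*2 = -2900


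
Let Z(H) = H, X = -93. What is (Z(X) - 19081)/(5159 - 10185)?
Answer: 9587/2513 ≈ 3.8150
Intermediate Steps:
(Z(X) - 19081)/(5159 - 10185) = (-93 - 19081)/(5159 - 10185) = -19174/(-5026) = -19174*(-1/5026) = 9587/2513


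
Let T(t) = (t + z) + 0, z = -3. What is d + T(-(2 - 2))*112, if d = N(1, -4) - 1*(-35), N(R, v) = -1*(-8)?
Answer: -293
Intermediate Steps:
N(R, v) = 8
T(t) = -3 + t (T(t) = (t - 3) + 0 = (-3 + t) + 0 = -3 + t)
d = 43 (d = 8 - 1*(-35) = 8 + 35 = 43)
d + T(-(2 - 2))*112 = 43 + (-3 - (2 - 2))*112 = 43 + (-3 - 1*0)*112 = 43 + (-3 + 0)*112 = 43 - 3*112 = 43 - 336 = -293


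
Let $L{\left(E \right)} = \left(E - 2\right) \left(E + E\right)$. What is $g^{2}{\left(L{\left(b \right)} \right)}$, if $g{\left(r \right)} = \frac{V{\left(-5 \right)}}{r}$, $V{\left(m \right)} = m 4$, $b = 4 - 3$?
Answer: $100$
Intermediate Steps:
$b = 1$
$L{\left(E \right)} = 2 E \left(-2 + E\right)$ ($L{\left(E \right)} = \left(-2 + E\right) 2 E = 2 E \left(-2 + E\right)$)
$V{\left(m \right)} = 4 m$
$g{\left(r \right)} = - \frac{20}{r}$ ($g{\left(r \right)} = \frac{4 \left(-5\right)}{r} = - \frac{20}{r}$)
$g^{2}{\left(L{\left(b \right)} \right)} = \left(- \frac{20}{2 \cdot 1 \left(-2 + 1\right)}\right)^{2} = \left(- \frac{20}{2 \cdot 1 \left(-1\right)}\right)^{2} = \left(- \frac{20}{-2}\right)^{2} = \left(\left(-20\right) \left(- \frac{1}{2}\right)\right)^{2} = 10^{2} = 100$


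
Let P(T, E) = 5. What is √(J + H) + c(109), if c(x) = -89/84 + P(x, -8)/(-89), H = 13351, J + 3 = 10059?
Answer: -8341/7476 + √23407 ≈ 151.88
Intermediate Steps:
J = 10056 (J = -3 + 10059 = 10056)
c(x) = -8341/7476 (c(x) = -89/84 + 5/(-89) = -89*1/84 + 5*(-1/89) = -89/84 - 5/89 = -8341/7476)
√(J + H) + c(109) = √(10056 + 13351) - 8341/7476 = √23407 - 8341/7476 = -8341/7476 + √23407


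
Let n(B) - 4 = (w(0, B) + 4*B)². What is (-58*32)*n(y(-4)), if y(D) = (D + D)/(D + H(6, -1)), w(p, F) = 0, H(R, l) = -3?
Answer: -2264320/49 ≈ -46211.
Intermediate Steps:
y(D) = 2*D/(-3 + D) (y(D) = (D + D)/(D - 3) = (2*D)/(-3 + D) = 2*D/(-3 + D))
n(B) = 4 + 16*B² (n(B) = 4 + (0 + 4*B)² = 4 + (4*B)² = 4 + 16*B²)
(-58*32)*n(y(-4)) = (-58*32)*(4 + 16*(2*(-4)/(-3 - 4))²) = -1856*(4 + 16*(2*(-4)/(-7))²) = -1856*(4 + 16*(2*(-4)*(-⅐))²) = -1856*(4 + 16*(8/7)²) = -1856*(4 + 16*(64/49)) = -1856*(4 + 1024/49) = -1856*1220/49 = -2264320/49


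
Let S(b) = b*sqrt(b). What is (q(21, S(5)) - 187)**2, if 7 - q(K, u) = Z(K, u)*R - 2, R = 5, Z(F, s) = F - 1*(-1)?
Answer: 82944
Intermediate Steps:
Z(F, s) = 1 + F (Z(F, s) = F + 1 = 1 + F)
S(b) = b**(3/2)
q(K, u) = 4 - 5*K (q(K, u) = 7 - ((1 + K)*5 - 2) = 7 - ((5 + 5*K) - 2) = 7 - (3 + 5*K) = 7 + (-3 - 5*K) = 4 - 5*K)
(q(21, S(5)) - 187)**2 = ((4 - 5*21) - 187)**2 = ((4 - 105) - 187)**2 = (-101 - 187)**2 = (-288)**2 = 82944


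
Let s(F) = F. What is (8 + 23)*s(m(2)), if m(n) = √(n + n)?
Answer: 62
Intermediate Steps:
m(n) = √2*√n (m(n) = √(2*n) = √2*√n)
(8 + 23)*s(m(2)) = (8 + 23)*(√2*√2) = 31*2 = 62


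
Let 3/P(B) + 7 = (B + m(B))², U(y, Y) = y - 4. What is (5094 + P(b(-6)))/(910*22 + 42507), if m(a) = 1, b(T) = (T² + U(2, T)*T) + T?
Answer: 3127717/38391578 ≈ 0.081469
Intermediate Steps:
U(y, Y) = -4 + y
b(T) = T² - T (b(T) = (T² + (-4 + 2)*T) + T = (T² - 2*T) + T = T² - T)
P(B) = 3/(-7 + (1 + B)²) (P(B) = 3/(-7 + (B + 1)²) = 3/(-7 + (1 + B)²))
(5094 + P(b(-6)))/(910*22 + 42507) = (5094 + 3/(-7 + (1 - 6*(-1 - 6))²))/(910*22 + 42507) = (5094 + 3/(-7 + (1 - 6*(-7))²))/(20020 + 42507) = (5094 + 3/(-7 + (1 + 42)²))/62527 = (5094 + 3/(-7 + 43²))*(1/62527) = (5094 + 3/(-7 + 1849))*(1/62527) = (5094 + 3/1842)*(1/62527) = (5094 + 3*(1/1842))*(1/62527) = (5094 + 1/614)*(1/62527) = (3127717/614)*(1/62527) = 3127717/38391578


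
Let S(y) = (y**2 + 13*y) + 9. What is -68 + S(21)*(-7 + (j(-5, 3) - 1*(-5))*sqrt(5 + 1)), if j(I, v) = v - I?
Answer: -5129 + 9399*sqrt(6) ≈ 17894.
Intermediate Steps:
S(y) = 9 + y**2 + 13*y
-68 + S(21)*(-7 + (j(-5, 3) - 1*(-5))*sqrt(5 + 1)) = -68 + (9 + 21**2 + 13*21)*(-7 + ((3 - 1*(-5)) - 1*(-5))*sqrt(5 + 1)) = -68 + (9 + 441 + 273)*(-7 + ((3 + 5) + 5)*sqrt(6)) = -68 + 723*(-7 + (8 + 5)*sqrt(6)) = -68 + 723*(-7 + 13*sqrt(6)) = -68 + (-5061 + 9399*sqrt(6)) = -5129 + 9399*sqrt(6)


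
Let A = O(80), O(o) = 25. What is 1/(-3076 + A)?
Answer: -1/3051 ≈ -0.00032776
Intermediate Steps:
A = 25
1/(-3076 + A) = 1/(-3076 + 25) = 1/(-3051) = -1/3051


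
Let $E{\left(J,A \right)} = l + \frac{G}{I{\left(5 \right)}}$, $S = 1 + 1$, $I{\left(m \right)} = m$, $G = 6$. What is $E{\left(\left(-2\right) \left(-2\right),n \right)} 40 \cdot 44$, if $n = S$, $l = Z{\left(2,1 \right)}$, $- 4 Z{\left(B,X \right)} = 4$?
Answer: $352$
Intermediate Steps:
$Z{\left(B,X \right)} = -1$ ($Z{\left(B,X \right)} = \left(- \frac{1}{4}\right) 4 = -1$)
$S = 2$
$l = -1$
$n = 2$
$E{\left(J,A \right)} = \frac{1}{5}$ ($E{\left(J,A \right)} = -1 + \frac{6}{5} = \frac{1}{5}$)
$E{\left(\left(-2\right) \left(-2\right),n \right)} 40 \cdot 44 = \frac{1}{5} \cdot 40 \cdot 44 = 8 \cdot 44 = 352$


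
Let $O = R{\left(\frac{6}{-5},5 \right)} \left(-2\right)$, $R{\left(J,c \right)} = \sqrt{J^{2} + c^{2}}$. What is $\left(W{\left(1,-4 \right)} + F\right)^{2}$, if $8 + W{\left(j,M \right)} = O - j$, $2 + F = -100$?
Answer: $\frac{310669}{25} + \frac{444 \sqrt{661}}{5} \approx 14710.0$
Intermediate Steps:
$F = -102$ ($F = -2 - 100 = -102$)
$O = - \frac{2 \sqrt{661}}{5}$ ($O = \sqrt{\left(\frac{6}{-5}\right)^{2} + 5^{2}} \left(-2\right) = \sqrt{\left(6 \left(- \frac{1}{5}\right)\right)^{2} + 25} \left(-2\right) = \sqrt{\left(- \frac{6}{5}\right)^{2} + 25} \left(-2\right) = \sqrt{\frac{36}{25} + 25} \left(-2\right) = \sqrt{\frac{661}{25}} \left(-2\right) = \frac{\sqrt{661}}{5} \left(-2\right) = - \frac{2 \sqrt{661}}{5} \approx -10.284$)
$W{\left(j,M \right)} = -8 - j - \frac{2 \sqrt{661}}{5}$ ($W{\left(j,M \right)} = -8 - \left(j + \frac{2 \sqrt{661}}{5}\right) = -8 - j - \frac{2 \sqrt{661}}{5}$)
$\left(W{\left(1,-4 \right)} + F\right)^{2} = \left(\left(-8 - 1 - \frac{2 \sqrt{661}}{5}\right) - 102\right)^{2} = \left(\left(-9 - \frac{2 \sqrt{661}}{5}\right) - 102\right)^{2} = \left(-111 - \frac{2 \sqrt{661}}{5}\right)^{2}$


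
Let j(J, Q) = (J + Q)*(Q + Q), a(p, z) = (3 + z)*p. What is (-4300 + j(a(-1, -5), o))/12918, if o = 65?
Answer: 735/2153 ≈ 0.34138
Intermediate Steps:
a(p, z) = p*(3 + z)
j(J, Q) = 2*Q*(J + Q) (j(J, Q) = (J + Q)*(2*Q) = 2*Q*(J + Q))
(-4300 + j(a(-1, -5), o))/12918 = (-4300 + 2*65*(-(3 - 5) + 65))/12918 = (-4300 + 2*65*(-1*(-2) + 65))*(1/12918) = (-4300 + 2*65*(2 + 65))*(1/12918) = (-4300 + 2*65*67)*(1/12918) = (-4300 + 8710)*(1/12918) = 4410*(1/12918) = 735/2153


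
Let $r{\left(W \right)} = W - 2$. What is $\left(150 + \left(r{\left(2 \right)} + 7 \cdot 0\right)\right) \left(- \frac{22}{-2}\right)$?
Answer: $1650$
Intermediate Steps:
$r{\left(W \right)} = -2 + W$
$\left(150 + \left(r{\left(2 \right)} + 7 \cdot 0\right)\right) \left(- \frac{22}{-2}\right) = \left(150 + \left(\left(-2 + 2\right) + 7 \cdot 0\right)\right) \left(- \frac{22}{-2}\right) = \left(150 + \left(0 + 0\right)\right) \left(\left(-22\right) \left(- \frac{1}{2}\right)\right) = \left(150 + 0\right) 11 = 150 \cdot 11 = 1650$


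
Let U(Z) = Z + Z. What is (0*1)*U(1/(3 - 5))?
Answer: 0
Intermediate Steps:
U(Z) = 2*Z
(0*1)*U(1/(3 - 5)) = (0*1)*(2/(3 - 5)) = 0*(2/(-2)) = 0*(2*(-1/2)) = 0*(-1) = 0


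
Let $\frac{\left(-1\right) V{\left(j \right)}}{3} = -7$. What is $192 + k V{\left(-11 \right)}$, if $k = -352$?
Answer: $-7200$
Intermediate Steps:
$V{\left(j \right)} = 21$ ($V{\left(j \right)} = \left(-3\right) \left(-7\right) = 21$)
$192 + k V{\left(-11 \right)} = 192 - 7392 = -7200$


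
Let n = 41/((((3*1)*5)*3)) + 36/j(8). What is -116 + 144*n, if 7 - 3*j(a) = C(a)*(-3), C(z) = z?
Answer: 80116/155 ≈ 516.88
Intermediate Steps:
j(a) = 7/3 + a (j(a) = 7/3 - a*(-3)/3 = 7/3 - (-1)*a = 7/3 + a)
n = 6131/1395 (n = 41/((((3*1)*5)*3)) + 36/(7/3 + 8) = 41/(((3*5)*3)) + 36/(31/3) = 41/((15*3)) + 36*(3/31) = 41/45 + 108/31 = 6131/1395 ≈ 4.3950)
-116 + 144*n = -116 + 144*(6131/1395) = -116 + 98096/155 = 80116/155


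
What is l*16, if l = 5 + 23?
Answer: 448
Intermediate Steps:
l = 28
l*16 = 28*16 = 448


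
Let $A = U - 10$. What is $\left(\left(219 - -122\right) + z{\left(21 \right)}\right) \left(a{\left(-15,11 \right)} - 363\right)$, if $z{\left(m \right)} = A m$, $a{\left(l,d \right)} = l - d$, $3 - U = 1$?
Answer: $-67297$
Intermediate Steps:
$U = 2$ ($U = 3 - 1 = 2$)
$A = -8$ ($A = 2 - 10 = -8$)
$z{\left(m \right)} = - 8 m$
$\left(\left(219 - -122\right) + z{\left(21 \right)}\right) \left(a{\left(-15,11 \right)} - 363\right) = \left(\left(219 - -122\right) - 168\right) \left(\left(-15 - 11\right) - 363\right) = \left(\left(219 + 122\right) - 168\right) \left(\left(-15 - 11\right) - 363\right) = \left(341 - 168\right) \left(-26 - 363\right) = 173 \left(-389\right) = -67297$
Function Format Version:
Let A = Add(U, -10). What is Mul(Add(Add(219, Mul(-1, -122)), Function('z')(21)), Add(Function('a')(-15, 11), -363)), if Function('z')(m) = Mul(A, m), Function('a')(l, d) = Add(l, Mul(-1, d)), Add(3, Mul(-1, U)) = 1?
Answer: -67297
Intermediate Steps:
U = 2 (U = Add(3, Mul(-1, 1)) = Add(3, -1) = 2)
A = -8 (A = Add(2, -10) = -8)
Function('z')(m) = Mul(-8, m)
Mul(Add(Add(219, Mul(-1, -122)), Function('z')(21)), Add(Function('a')(-15, 11), -363)) = Mul(Add(Add(219, Mul(-1, -122)), Mul(-8, 21)), Add(Add(-15, Mul(-1, 11)), -363)) = Mul(Add(Add(219, 122), -168), Add(Add(-15, -11), -363)) = Mul(Add(341, -168), Add(-26, -363)) = Mul(173, -389) = -67297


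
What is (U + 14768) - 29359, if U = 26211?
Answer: 11620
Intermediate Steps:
(U + 14768) - 29359 = (26211 + 14768) - 29359 = 40979 - 29359 = 11620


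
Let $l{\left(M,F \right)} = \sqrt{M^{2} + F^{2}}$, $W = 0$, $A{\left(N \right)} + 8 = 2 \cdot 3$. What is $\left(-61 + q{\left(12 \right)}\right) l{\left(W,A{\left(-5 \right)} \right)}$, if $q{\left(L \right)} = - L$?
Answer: $-146$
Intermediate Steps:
$A{\left(N \right)} = -2$ ($A{\left(N \right)} = -8 + 2 \cdot 3 = -8 + 6 = -2$)
$l{\left(M,F \right)} = \sqrt{F^{2} + M^{2}}$
$\left(-61 + q{\left(12 \right)}\right) l{\left(W,A{\left(-5 \right)} \right)} = \left(-61 - 12\right) \sqrt{\left(-2\right)^{2} + 0^{2}} = \left(-61 - 12\right) \sqrt{4 + 0} = - 73 \sqrt{4} = \left(-73\right) 2 = -146$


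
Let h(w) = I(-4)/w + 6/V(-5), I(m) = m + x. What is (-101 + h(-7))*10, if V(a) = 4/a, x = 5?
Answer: -7605/7 ≈ -1086.4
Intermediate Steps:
I(m) = 5 + m (I(m) = m + 5 = 5 + m)
h(w) = -15/2 + 1/w (h(w) = (5 - 4)/w + 6/((4/(-5))) = 1/w + 6/((4*(-1/5))) = 1/w + 6/(-4/5) = 1/w + 6*(-5/4) = 1/w - 15/2 = -15/2 + 1/w)
(-101 + h(-7))*10 = (-101 + (-15/2 + 1/(-7)))*10 = (-101 + (-15/2 - 1/7))*10 = (-101 - 107/14)*10 = -1521/14*10 = -7605/7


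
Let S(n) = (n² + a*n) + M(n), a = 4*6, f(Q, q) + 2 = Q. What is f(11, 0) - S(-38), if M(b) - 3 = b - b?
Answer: -526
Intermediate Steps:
f(Q, q) = -2 + Q
M(b) = 3 (M(b) = 3 + (b - b) = 3 + 0 = 3)
a = 24
S(n) = 3 + n² + 24*n (S(n) = (n² + 24*n) + 3 = 3 + n² + 24*n)
f(11, 0) - S(-38) = (-2 + 11) - (3 + (-38)² + 24*(-38)) = 9 - (3 + 1444 - 912) = 9 - 1*535 = 9 - 535 = -526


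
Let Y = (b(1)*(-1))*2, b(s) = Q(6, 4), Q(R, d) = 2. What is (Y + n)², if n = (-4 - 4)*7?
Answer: 3600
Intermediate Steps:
b(s) = 2
n = -56 (n = -8*7 = -56)
Y = -4 (Y = (2*(-1))*2 = -2*2 = -4)
(Y + n)² = (-4 - 56)² = (-60)² = 3600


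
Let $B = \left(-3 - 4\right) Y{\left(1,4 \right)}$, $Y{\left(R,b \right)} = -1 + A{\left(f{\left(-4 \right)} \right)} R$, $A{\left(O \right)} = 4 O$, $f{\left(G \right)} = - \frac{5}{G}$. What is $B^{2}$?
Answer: $784$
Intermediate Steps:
$Y{\left(R,b \right)} = -1 + 5 R$ ($Y{\left(R,b \right)} = -1 + 4 \left(- \frac{5}{-4}\right) R = -1 + 4 \left(\left(-5\right) \left(- \frac{1}{4}\right)\right) R = -1 + 4 \cdot \frac{5}{4} R = -1 + 5 R$)
$B = -28$ ($B = \left(-3 - 4\right) \left(-1 + 5 \cdot 1\right) = - 7 \left(-1 + 5\right) = \left(-7\right) 4 = -28$)
$B^{2} = \left(-28\right)^{2} = 784$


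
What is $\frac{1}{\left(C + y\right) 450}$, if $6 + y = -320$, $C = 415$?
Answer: $\frac{1}{40050} \approx 2.4969 \cdot 10^{-5}$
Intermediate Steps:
$y = -326$ ($y = -6 - 320 = -326$)
$\frac{1}{\left(C + y\right) 450} = \frac{1}{\left(415 - 326\right) 450} = \frac{1}{89 \cdot 450} = \frac{1}{40050}$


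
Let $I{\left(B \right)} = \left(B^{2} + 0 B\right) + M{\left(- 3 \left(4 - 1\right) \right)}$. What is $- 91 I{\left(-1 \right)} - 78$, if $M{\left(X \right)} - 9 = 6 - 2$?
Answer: $-1352$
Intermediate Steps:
$M{\left(X \right)} = 13$ ($M{\left(X \right)} = 9 + \left(6 - 2\right) = 9 + 4 = 13$)
$I{\left(B \right)} = 13 + B^{2}$ ($I{\left(B \right)} = \left(B^{2} + 0 B\right) + 13 = \left(B^{2} + 0\right) + 13 = B^{2} + 13 = 13 + B^{2}$)
$- 91 I{\left(-1 \right)} - 78 = - 91 \left(13 + \left(-1\right)^{2}\right) - 78 = - 91 \left(13 + 1\right) - 78 = \left(-91\right) 14 - 78 = -1274 - 78 = -1352$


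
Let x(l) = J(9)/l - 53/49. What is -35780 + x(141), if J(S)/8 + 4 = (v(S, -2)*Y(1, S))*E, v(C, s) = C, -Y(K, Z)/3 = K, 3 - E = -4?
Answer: -247287149/6909 ≈ -35792.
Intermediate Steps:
E = 7 (E = 3 - 1*(-4) = 3 + 4 = 7)
Y(K, Z) = -3*K
J(S) = -32 - 168*S (J(S) = -32 + 8*((S*(-3*1))*7) = -32 + 8*((S*(-3))*7) = -32 + 8*(-3*S*7) = -32 + 8*(-21*S) = -32 - 168*S)
x(l) = -53/49 - 1544/l (x(l) = (-32 - 168*9)/l - 53/49 = (-32 - 1512)/l - 53*1/49 = -1544/l - 53/49 = -53/49 - 1544/l)
-35780 + x(141) = -35780 + (-53/49 - 1544/141) = -35780 - 83129/6909 = -247287149/6909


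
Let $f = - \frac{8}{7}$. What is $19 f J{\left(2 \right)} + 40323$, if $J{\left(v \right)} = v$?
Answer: $\frac{281957}{7} \approx 40280.0$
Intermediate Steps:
$f = - \frac{8}{7}$ ($f = \left(-8\right) \frac{1}{7} = - \frac{8}{7} \approx -1.1429$)
$19 f J{\left(2 \right)} + 40323 = 19 \left(- \frac{8}{7}\right) 2 + 40323 = \left(- \frac{152}{7}\right) 2 + 40323 = - \frac{304}{7} + 40323 = \frac{281957}{7}$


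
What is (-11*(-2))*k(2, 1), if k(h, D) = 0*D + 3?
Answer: 66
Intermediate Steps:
k(h, D) = 3 (k(h, D) = 0 + 3 = 3)
(-11*(-2))*k(2, 1) = -11*(-2)*3 = 22*3 = 66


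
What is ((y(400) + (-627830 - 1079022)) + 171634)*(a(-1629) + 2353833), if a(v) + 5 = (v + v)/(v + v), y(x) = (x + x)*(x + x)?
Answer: -2107190089722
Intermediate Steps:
y(x) = 4*x**2 (y(x) = (2*x)*(2*x) = 4*x**2)
a(v) = -4 (a(v) = -5 + (v + v)/(v + v) = -5 + (2*v)/((2*v)) = -5 + (2*v)*(1/(2*v)) = -5 + 1 = -4)
((y(400) + (-627830 - 1079022)) + 171634)*(a(-1629) + 2353833) = ((4*400**2 + (-627830 - 1079022)) + 171634)*(-4 + 2353833) = ((4*160000 - 1706852) + 171634)*2353829 = ((640000 - 1706852) + 171634)*2353829 = (-1066852 + 171634)*2353829 = -895218*2353829 = -2107190089722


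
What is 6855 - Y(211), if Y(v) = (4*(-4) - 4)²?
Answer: 6455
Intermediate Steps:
Y(v) = 400 (Y(v) = (-16 - 4)² = (-20)² = 400)
6855 - Y(211) = 6855 - 1*400 = 6855 - 400 = 6455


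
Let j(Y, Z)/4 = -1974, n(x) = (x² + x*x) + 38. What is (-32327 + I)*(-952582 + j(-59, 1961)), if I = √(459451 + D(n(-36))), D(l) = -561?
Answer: 31049372306 - 960478*√458890 ≈ 3.0399e+10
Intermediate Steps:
n(x) = 38 + 2*x² (n(x) = (x² + x²) + 38 = 2*x² + 38 = 38 + 2*x²)
j(Y, Z) = -7896 (j(Y, Z) = 4*(-1974) = -7896)
I = √458890 (I = √(459451 - 561) = √458890 ≈ 677.41)
(-32327 + I)*(-952582 + j(-59, 1961)) = (-32327 + √458890)*(-952582 - 7896) = (-32327 + √458890)*(-960478) = 31049372306 - 960478*√458890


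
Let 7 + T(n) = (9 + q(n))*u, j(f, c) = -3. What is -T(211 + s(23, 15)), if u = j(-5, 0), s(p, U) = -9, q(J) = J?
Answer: 640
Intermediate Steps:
u = -3
T(n) = -34 - 3*n (T(n) = -7 + (9 + n)*(-3) = -7 + (-27 - 3*n) = -34 - 3*n)
-T(211 + s(23, 15)) = -(-34 - 3*(211 - 9)) = -(-34 - 3*202) = -(-34 - 606) = -1*(-640) = 640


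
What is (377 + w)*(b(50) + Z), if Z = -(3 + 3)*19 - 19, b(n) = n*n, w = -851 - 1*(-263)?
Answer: -499437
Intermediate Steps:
w = -588 (w = -851 + 263 = -588)
b(n) = n²
Z = -133 (Z = -1*6*19 - 19 = -6*19 - 19 = -114 - 19 = -133)
(377 + w)*(b(50) + Z) = (377 - 588)*(50² - 133) = -211*(2500 - 133) = -211*2367 = -499437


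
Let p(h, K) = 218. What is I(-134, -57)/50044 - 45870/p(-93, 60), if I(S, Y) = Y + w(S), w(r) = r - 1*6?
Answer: -1147780613/5454796 ≈ -210.42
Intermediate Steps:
w(r) = -6 + r (w(r) = r - 6 = -6 + r)
I(S, Y) = -6 + S + Y (I(S, Y) = Y + (-6 + S) = -6 + S + Y)
I(-134, -57)/50044 - 45870/p(-93, 60) = (-6 - 134 - 57)/50044 - 45870/218 = -197*1/50044 - 45870*1/218 = -197/50044 - 22935/109 = -1147780613/5454796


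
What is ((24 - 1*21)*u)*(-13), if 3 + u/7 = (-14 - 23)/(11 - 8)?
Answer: 4186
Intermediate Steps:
u = -322/3 (u = -21 + 7*((-14 - 23)/(11 - 8)) = -21 + 7*(-37/3) = -21 - 259/3 = -322/3 ≈ -107.33)
((24 - 1*21)*u)*(-13) = ((24 - 1*21)*(-322/3))*(-13) = ((24 - 21)*(-322/3))*(-13) = (3*(-322/3))*(-13) = -322*(-13) = 4186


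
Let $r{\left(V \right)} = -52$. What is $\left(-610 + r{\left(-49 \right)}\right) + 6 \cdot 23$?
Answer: $-524$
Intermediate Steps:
$\left(-610 + r{\left(-49 \right)}\right) + 6 \cdot 23 = \left(-610 - 52\right) + 6 \cdot 23 = -662 + 138 = -524$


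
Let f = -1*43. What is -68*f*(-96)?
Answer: -280704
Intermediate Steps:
f = -43
-68*f*(-96) = -68*(-43)*(-96) = 2924*(-96) = -280704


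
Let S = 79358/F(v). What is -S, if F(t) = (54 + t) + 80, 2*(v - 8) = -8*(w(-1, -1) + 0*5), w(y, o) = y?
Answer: -39679/73 ≈ -543.55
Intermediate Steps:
v = 12 (v = 8 + (-8*(-1 + 0*5))/2 = 8 + (-8*(-1 + 0))/2 = 8 + (-8*(-1))/2 = 8 + (½)*8 = 8 + 4 = 12)
F(t) = 134 + t
S = 39679/73 (S = 79358/(134 + 12) = 79358/146 = 79358*(1/146) = 39679/73 ≈ 543.55)
-S = -1*39679/73 = -39679/73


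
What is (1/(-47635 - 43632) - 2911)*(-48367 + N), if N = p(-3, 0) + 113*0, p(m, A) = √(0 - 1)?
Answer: 1168187212486/8297 - 265678238*I/91267 ≈ 1.408e+8 - 2911.0*I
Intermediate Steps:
p(m, A) = I (p(m, A) = √(-1) = I)
N = I (N = I + 113*0 = I + 0 = I ≈ 1.0*I)
(1/(-47635 - 43632) - 2911)*(-48367 + N) = (1/(-47635 - 43632) - 2911)*(-48367 + I) = (1/(-91267) - 2911)*(-48367 + I) = (-1/91267 - 2911)*(-48367 + I) = -265678238*(-48367 + I)/91267 = 1168187212486/8297 - 265678238*I/91267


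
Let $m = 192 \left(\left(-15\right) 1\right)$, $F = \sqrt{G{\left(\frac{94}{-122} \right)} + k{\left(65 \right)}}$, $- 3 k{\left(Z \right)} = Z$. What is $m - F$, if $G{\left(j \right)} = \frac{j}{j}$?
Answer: $-2880 - \frac{i \sqrt{186}}{3} \approx -2880.0 - 4.5461 i$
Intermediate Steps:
$k{\left(Z \right)} = - \frac{Z}{3}$
$G{\left(j \right)} = 1$
$F = \frac{i \sqrt{186}}{3}$ ($F = \sqrt{1 - \frac{65}{3}} = \sqrt{- \frac{62}{3}} = \frac{i \sqrt{186}}{3} \approx 4.5461 i$)
$m = -2880$ ($m = 192 \left(-15\right) = -2880$)
$m - F = -2880 - \frac{i \sqrt{186}}{3}$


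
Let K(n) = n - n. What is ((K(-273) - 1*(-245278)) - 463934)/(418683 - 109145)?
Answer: -109328/154769 ≈ -0.70639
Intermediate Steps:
K(n) = 0
((K(-273) - 1*(-245278)) - 463934)/(418683 - 109145) = ((0 - 1*(-245278)) - 463934)/(418683 - 109145) = ((0 + 245278) - 463934)/309538 = (245278 - 463934)*(1/309538) = -218656*1/309538 = -109328/154769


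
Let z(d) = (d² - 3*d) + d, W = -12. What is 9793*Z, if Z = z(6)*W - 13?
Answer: -2947693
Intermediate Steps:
z(d) = d² - 2*d
Z = -301 (Z = (6*(-2 + 6))*(-12) - 13 = (6*4)*(-12) - 13 = 24*(-12) - 13 = -288 - 13 = -301)
9793*Z = 9793*(-301) = -2947693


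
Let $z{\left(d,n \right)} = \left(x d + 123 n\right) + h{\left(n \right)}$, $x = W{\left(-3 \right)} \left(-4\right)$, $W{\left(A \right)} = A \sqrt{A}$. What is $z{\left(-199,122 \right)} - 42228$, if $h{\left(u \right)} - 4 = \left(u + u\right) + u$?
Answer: $-26852 - 2388 i \sqrt{3} \approx -26852.0 - 4136.1 i$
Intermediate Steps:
$W{\left(A \right)} = A^{\frac{3}{2}}$
$h{\left(u \right)} = 4 + 3 u$ ($h{\left(u \right)} = 4 + \left(\left(u + u\right) + u\right) = 4 + \left(2 u + u\right) = 4 + 3 u$)
$x = 12 i \sqrt{3}$ ($x = \left(-3\right)^{\frac{3}{2}} \left(-4\right) = - 3 i \sqrt{3} \left(-4\right) = 12 i \sqrt{3} \approx 20.785 i$)
$z{\left(d,n \right)} = 4 + 126 n + 12 i d \sqrt{3}$ ($z{\left(d,n \right)} = \left(12 i \sqrt{3} d + 123 n\right) + \left(4 + 3 n\right) = \left(12 i d \sqrt{3} + 123 n\right) + \left(4 + 3 n\right) = \left(123 n + 12 i d \sqrt{3}\right) + \left(4 + 3 n\right) = 4 + 126 n + 12 i d \sqrt{3}$)
$z{\left(-199,122 \right)} - 42228 = \left(4 + 126 \cdot 122 + 12 i \left(-199\right) \sqrt{3}\right) - 42228 = \left(4 + 15372 - 2388 i \sqrt{3}\right) - 42228 = \left(15376 - 2388 i \sqrt{3}\right) - 42228 = -26852 - 2388 i \sqrt{3}$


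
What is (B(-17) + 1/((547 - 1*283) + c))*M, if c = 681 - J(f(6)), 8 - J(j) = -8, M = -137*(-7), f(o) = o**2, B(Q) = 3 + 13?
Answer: 14255535/929 ≈ 15345.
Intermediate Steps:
B(Q) = 16
M = 959
J(j) = 16 (J(j) = 8 - 1*(-8) = 8 + 8 = 16)
c = 665 (c = 681 - 1*16 = 681 - 16 = 665)
(B(-17) + 1/((547 - 1*283) + c))*M = (16 + 1/((547 - 1*283) + 665))*959 = (16 + 1/((547 - 283) + 665))*959 = (16 + 1/(264 + 665))*959 = (16 + 1/929)*959 = (14865/929)*959 = 14255535/929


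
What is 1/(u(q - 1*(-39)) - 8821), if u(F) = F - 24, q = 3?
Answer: -1/8803 ≈ -0.00011360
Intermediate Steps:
u(F) = -24 + F
1/(u(q - 1*(-39)) - 8821) = 1/((-24 + (3 - 1*(-39))) - 8821) = 1/((-24 + (3 + 39)) - 8821) = 1/((-24 + 42) - 8821) = 1/(18 - 8821) = 1/(-8803) = -1/8803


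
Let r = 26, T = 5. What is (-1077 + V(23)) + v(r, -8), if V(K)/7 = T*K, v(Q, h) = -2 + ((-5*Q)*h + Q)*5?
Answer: 5056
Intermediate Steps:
v(Q, h) = -2 + 5*Q - 25*Q*h (v(Q, h) = -2 + (-5*Q*h + Q)*5 = -2 + (Q - 5*Q*h)*5 = -2 + (5*Q - 25*Q*h) = -2 + 5*Q - 25*Q*h)
V(K) = 35*K (V(K) = 7*(5*K) = 35*K)
(-1077 + V(23)) + v(r, -8) = (-1077 + 35*23) + (-2 + 5*26 - 25*26*(-8)) = (-1077 + 805) + (-2 + 130 + 5200) = -272 + 5328 = 5056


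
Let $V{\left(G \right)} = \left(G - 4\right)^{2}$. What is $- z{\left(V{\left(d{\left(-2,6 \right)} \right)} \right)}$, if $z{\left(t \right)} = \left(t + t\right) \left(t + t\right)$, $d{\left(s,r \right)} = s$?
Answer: $-5184$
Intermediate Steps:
$V{\left(G \right)} = \left(-4 + G\right)^{2}$
$z{\left(t \right)} = 4 t^{2}$ ($z{\left(t \right)} = 2 t 2 t = 4 t^{2}$)
$- z{\left(V{\left(d{\left(-2,6 \right)} \right)} \right)} = - 4 \left(\left(-4 - 2\right)^{2}\right)^{2} = - 4 \left(\left(-6\right)^{2}\right)^{2} = - 4 \cdot 36^{2} = - 4 \cdot 1296 = \left(-1\right) 5184 = -5184$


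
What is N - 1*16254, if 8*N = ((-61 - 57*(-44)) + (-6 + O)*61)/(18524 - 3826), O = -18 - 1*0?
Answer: -1911209353/117584 ≈ -16254.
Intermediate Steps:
O = -18 (O = -18 + 0 = -18)
N = 983/117584 (N = (((-61 - 57*(-44)) + (-6 - 18)*61)/(18524 - 3826))/8 = (((-61 + 2508) - 24*61)/14698)/8 = ((2447 - 1464)*(1/14698))/8 = (983*(1/14698))/8 = (⅛)*(983/14698) = 983/117584 ≈ 0.0083600)
N - 1*16254 = 983/117584 - 1*16254 = 983/117584 - 16254 = -1911209353/117584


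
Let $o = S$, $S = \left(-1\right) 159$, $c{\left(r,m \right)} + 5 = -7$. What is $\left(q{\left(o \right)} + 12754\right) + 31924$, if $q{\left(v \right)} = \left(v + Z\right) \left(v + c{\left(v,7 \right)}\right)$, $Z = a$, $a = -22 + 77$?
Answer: $62462$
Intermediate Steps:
$c{\left(r,m \right)} = -12$ ($c{\left(r,m \right)} = -5 - 7 = -12$)
$S = -159$
$o = -159$
$a = 55$
$Z = 55$
$q{\left(v \right)} = \left(-12 + v\right) \left(55 + v\right)$ ($q{\left(v \right)} = \left(v + 55\right) \left(v - 12\right) = \left(55 + v\right) \left(-12 + v\right) = \left(-12 + v\right) \left(55 + v\right)$)
$\left(q{\left(o \right)} + 12754\right) + 31924 = \left(\left(-660 + \left(-159\right)^{2} + 43 \left(-159\right)\right) + 12754\right) + 31924 = \left(\left(-660 + 25281 - 6837\right) + 12754\right) + 31924 = \left(17784 + 12754\right) + 31924 = 30538 + 31924 = 62462$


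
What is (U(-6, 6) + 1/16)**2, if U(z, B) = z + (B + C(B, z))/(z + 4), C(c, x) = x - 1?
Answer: 7569/256 ≈ 29.566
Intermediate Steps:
C(c, x) = -1 + x
U(z, B) = z + (-1 + B + z)/(4 + z) (U(z, B) = z + (B + (-1 + z))/(z + 4) = z + (-1 + B + z)/(4 + z))
(U(-6, 6) + 1/16)**2 = ((-1 + 6 + (-6)**2 + 5*(-6))/(4 - 6) + 1/16)**2 = ((-1 + 6 + 36 - 30)/(-2) + 1/16)**2 = (-1/2*11 + 1/16)**2 = (-11/2 + 1/16)**2 = (-87/16)**2 = 7569/256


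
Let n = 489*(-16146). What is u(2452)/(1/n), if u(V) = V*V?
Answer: -47469508927776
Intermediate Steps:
u(V) = V²
n = -7895394
u(2452)/(1/n) = 2452²/(1/(-7895394)) = 6012304/(-1/7895394) = 6012304*(-7895394) = -47469508927776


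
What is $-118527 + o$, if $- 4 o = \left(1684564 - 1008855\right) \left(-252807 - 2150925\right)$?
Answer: $406055717970$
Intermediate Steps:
$o = 406055836497$ ($o = - \frac{\left(1684564 - 1008855\right) \left(-252807 - 2150925\right)}{4} = - \frac{675709 \left(-2403732\right)}{4} = \left(- \frac{1}{4}\right) \left(-1624223345988\right) = 406055836497$)
$-118527 + o = -118527 + 406055836497 = 406055717970$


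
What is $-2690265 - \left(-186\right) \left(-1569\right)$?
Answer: $-2982099$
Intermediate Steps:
$-2690265 - \left(-186\right) \left(-1569\right) = -2690265 - 291834 = -2982099$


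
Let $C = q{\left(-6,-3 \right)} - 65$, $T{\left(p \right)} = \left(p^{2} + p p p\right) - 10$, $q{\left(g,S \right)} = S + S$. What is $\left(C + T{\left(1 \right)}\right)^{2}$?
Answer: $6241$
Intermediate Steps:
$q{\left(g,S \right)} = 2 S$
$T{\left(p \right)} = -10 + p^{2} + p^{3}$ ($T{\left(p \right)} = \left(p^{2} + p^{2} p\right) - 10 = \left(p^{2} + p^{3}\right) - 10 = -10 + p^{2} + p^{3}$)
$C = -71$ ($C = 2 \left(-3\right) - 65 = -6 - 65 = -71$)
$\left(C + T{\left(1 \right)}\right)^{2} = \left(-71 + \left(-10 + 1^{2} + 1^{3}\right)\right)^{2} = \left(-71 + \left(-10 + 1 + 1\right)\right)^{2} = \left(-71 - 8\right)^{2} = \left(-79\right)^{2} = 6241$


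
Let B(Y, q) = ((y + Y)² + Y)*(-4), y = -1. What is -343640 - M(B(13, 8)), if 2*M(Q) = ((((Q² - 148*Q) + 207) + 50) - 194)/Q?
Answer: -431124449/1256 ≈ -3.4325e+5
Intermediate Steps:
B(Y, q) = -4*Y - 4*(-1 + Y)² (B(Y, q) = ((-1 + Y)² + Y)*(-4) = (Y + (-1 + Y)²)*(-4) = -4*Y - 4*(-1 + Y)²)
M(Q) = (63 + Q² - 148*Q)/(2*Q) (M(Q) = (((((Q² - 148*Q) + 207) + 50) - 194)/Q)/2 = ((((207 + Q² - 148*Q) + 50) - 194)/Q)/2 = (((257 + Q² - 148*Q) - 194)/Q)/2 = ((63 + Q² - 148*Q)/Q)/2 = (63 + Q² - 148*Q)/(2*Q))
-343640 - M(B(13, 8)) = -343640 - (63 + (-4 - 4*13² + 4*13)*(-148 + (-4 - 4*13² + 4*13)))/(2*(-4 - 4*13² + 4*13)) = -343640 - (63 + (-4 - 4*169 + 52)*(-148 + (-4 - 4*169 + 52)))/(2*(-4 - 4*169 + 52)) = -343640 - (63 + (-4 - 676 + 52)*(-148 + (-4 - 676 + 52)))/(2*(-4 - 676 + 52)) = -343640 - (63 - 628*(-148 - 628))/(2*(-628)) = -343640 - (-1)*(63 - 628*(-776))/(2*628) = -343640 - (-1)*(63 + 487328)/(2*628) = -343640 - (-1)*487391/(2*628) = -343640 - 1*(-487391/1256) = -343640 + 487391/1256 = -431124449/1256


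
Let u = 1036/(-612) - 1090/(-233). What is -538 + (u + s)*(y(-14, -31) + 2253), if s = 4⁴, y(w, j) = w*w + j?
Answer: 7435055948/11883 ≈ 6.2569e+5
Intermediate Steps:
y(w, j) = j + w² (y(w, j) = w² + j = j + w²)
s = 256
u = 106423/35649 (u = 1036*(-1/612) - 1090*(-1/233) = -259/153 + 1090/233 = 106423/35649 ≈ 2.9853)
-538 + (u + s)*(y(-14, -31) + 2253) = -538 + (106423/35649 + 256)*((-31 + (-14)²) + 2253) = -538 + 9232567*((-31 + 196) + 2253)/35649 = -538 + 9232567*(165 + 2253)/35649 = -538 + (9232567/35649)*2418 = -538 + 7441449002/11883 = 7435055948/11883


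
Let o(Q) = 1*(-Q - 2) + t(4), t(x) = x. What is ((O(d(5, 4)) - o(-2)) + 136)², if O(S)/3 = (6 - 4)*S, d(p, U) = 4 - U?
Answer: 17424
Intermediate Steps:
O(S) = 6*S (O(S) = 3*((6 - 4)*S) = 3*(2*S) = 6*S)
o(Q) = 2 - Q (o(Q) = 1*(-Q - 2) + 4 = 1*(-2 - Q) + 4 = (-2 - Q) + 4 = 2 - Q)
((O(d(5, 4)) - o(-2)) + 136)² = ((6*(4 - 1*4) - (2 - 1*(-2))) + 136)² = ((6*(4 - 4) - (2 + 2)) + 136)² = ((6*0 - 1*4) + 136)² = ((0 - 4) + 136)² = (-4 + 136)² = 132² = 17424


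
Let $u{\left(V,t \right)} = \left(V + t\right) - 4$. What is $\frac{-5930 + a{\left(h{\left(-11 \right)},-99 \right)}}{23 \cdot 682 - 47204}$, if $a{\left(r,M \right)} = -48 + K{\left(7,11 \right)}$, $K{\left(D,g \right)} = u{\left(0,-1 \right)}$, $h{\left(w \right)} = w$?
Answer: $\frac{5983}{31518} \approx 0.18983$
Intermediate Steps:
$u{\left(V,t \right)} = -4 + V + t$
$K{\left(D,g \right)} = -5$ ($K{\left(D,g \right)} = -4 + 0 - 1 = -5$)
$a{\left(r,M \right)} = -53$ ($a{\left(r,M \right)} = -48 - 5 = -53$)
$\frac{-5930 + a{\left(h{\left(-11 \right)},-99 \right)}}{23 \cdot 682 - 47204} = \frac{-5930 - 53}{23 \cdot 682 - 47204} = - \frac{5983}{15686 - 47204} = - \frac{5983}{-31518} = \left(-5983\right) \left(- \frac{1}{31518}\right) = \frac{5983}{31518}$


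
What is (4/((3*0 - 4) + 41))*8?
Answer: 32/37 ≈ 0.86486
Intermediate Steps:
(4/((3*0 - 4) + 41))*8 = (4/((0 - 4) + 41))*8 = (4/(-4 + 41))*8 = (4/37)*8 = 32/37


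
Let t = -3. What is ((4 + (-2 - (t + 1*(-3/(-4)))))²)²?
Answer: 83521/256 ≈ 326.25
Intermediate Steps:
((4 + (-2 - (t + 1*(-3/(-4)))))²)² = ((4 + (-2 - (-3 + 1*(-3/(-4)))))²)² = ((4 + (-2 - (-3 + 1*(-3*(-¼)))))²)² = ((4 + (-2 - (-3 + 1*(¾))))²)² = ((4 + (-2 - (-3 + ¾)))²)² = ((4 + (-2 - 1*(-9/4)))²)² = ((4 + (-2 + 9/4))²)² = ((4 + ¼)²)² = ((17/4)²)² = (289/16)² = 83521/256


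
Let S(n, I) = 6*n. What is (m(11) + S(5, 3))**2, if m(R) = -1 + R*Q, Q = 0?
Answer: 841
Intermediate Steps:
m(R) = -1 (m(R) = -1 + R*0 = -1 + 0 = -1)
(m(11) + S(5, 3))**2 = (-1 + 6*5)**2 = (-1 + 30)**2 = 29**2 = 841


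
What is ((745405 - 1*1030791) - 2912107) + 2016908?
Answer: -1180585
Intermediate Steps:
((745405 - 1*1030791) - 2912107) + 2016908 = ((745405 - 1030791) - 2912107) + 2016908 = (-285386 - 2912107) + 2016908 = -3197493 + 2016908 = -1180585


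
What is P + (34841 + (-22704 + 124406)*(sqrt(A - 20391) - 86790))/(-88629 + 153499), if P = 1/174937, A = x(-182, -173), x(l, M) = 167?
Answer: -1544113223310573/11348163190 + 813616*I*sqrt(79)/32435 ≈ -1.3607e+5 + 222.96*I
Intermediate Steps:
A = 167
P = 1/174937 ≈ 5.7163e-6
P + (34841 + (-22704 + 124406)*(sqrt(A - 20391) - 86790))/(-88629 + 153499) = 1/174937 + (34841 + (-22704 + 124406)*(sqrt(167 - 20391) - 86790))/(-88629 + 153499) = 1/174937 + (34841 + 101702*(sqrt(-20224) - 86790))/64870 = 1/174937 + (34841 + 101702*(16*I*sqrt(79) - 86790))*(1/64870) = 1/174937 + (34841 + 101702*(-86790 + 16*I*sqrt(79)))*(1/64870) = 1/174937 + (34841 + (-8826716580 + 1627232*I*sqrt(79)))*(1/64870) = 1/174937 + (-8826681739 + 1627232*I*sqrt(79))*(1/64870) = 1/174937 + (-8826681739/64870 + 813616*I*sqrt(79)/32435) = -1544113223310573/11348163190 + 813616*I*sqrt(79)/32435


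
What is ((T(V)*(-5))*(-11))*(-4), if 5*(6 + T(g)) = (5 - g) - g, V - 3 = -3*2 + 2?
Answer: 1012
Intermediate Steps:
V = -1 (V = 3 + (-3*2 + 2) = 3 + (-6 + 2) = 3 - 4 = -1)
T(g) = -5 - 2*g/5 (T(g) = -6 + ((5 - g) - g)/5 = -6 + (5 - 2*g)/5 = -6 + (1 - 2*g/5) = -5 - 2*g/5)
((T(V)*(-5))*(-11))*(-4) = (((-5 - ⅖*(-1))*(-5))*(-11))*(-4) = (((-5 + ⅖)*(-5))*(-11))*(-4) = (-23/5*(-5)*(-11))*(-4) = (23*(-11))*(-4) = -253*(-4) = 1012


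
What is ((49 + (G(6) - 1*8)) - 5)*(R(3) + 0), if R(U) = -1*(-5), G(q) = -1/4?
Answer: 715/4 ≈ 178.75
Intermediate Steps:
G(q) = -¼ (G(q) = -1*¼ = -¼)
R(U) = 5
((49 + (G(6) - 1*8)) - 5)*(R(3) + 0) = ((49 + (-¼ - 1*8)) - 5)*(5 + 0) = ((49 + (-¼ - 8)) - 5)*5 = ((49 - 33/4) - 5)*5 = (163/4 - 5)*5 = (143/4)*5 = 715/4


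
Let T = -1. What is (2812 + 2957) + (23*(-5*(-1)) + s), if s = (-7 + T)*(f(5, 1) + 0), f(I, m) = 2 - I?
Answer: 5908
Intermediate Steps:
s = 24 (s = (-7 - 1)*((2 - 1*5) + 0) = -8*((2 - 5) + 0) = -8*(-3 + 0) = -8*(-3) = 24)
(2812 + 2957) + (23*(-5*(-1)) + s) = (2812 + 2957) + (23*(-5*(-1)) + 24) = 5769 + (23*5 + 24) = 5769 + (115 + 24) = 5769 + 139 = 5908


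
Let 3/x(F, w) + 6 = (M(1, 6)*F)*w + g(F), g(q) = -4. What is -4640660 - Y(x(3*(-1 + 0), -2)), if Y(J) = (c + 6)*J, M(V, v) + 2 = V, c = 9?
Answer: -74250515/16 ≈ -4.6407e+6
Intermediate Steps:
M(V, v) = -2 + V
x(F, w) = 3/(-10 - F*w) (x(F, w) = 3/(-6 + (((-2 + 1)*F)*w - 4)) = 3/(-6 + ((-F)*w - 4)) = 3/(-6 + (-F*w - 4)) = 3/(-6 + (-4 - F*w)) = 3/(-10 - F*w))
Y(J) = 15*J (Y(J) = (9 + 6)*J = 15*J)
-4640660 - Y(x(3*(-1 + 0), -2)) = -4640660 - 15*3/(-10 - 1*3*(-1 + 0)*(-2)) = -4640660 - 15*3/(-10 - 1*3*(-1)*(-2)) = -4640660 - 15*3/(-10 - 1*(-3)*(-2)) = -4640660 - 15*3/(-10 - 6) = -4640660 - 15*3/(-16) = -4640660 - 15*3*(-1/16) = -4640660 - 15*(-3)/16 = -4640660 - 1*(-45/16) = -4640660 + 45/16 = -74250515/16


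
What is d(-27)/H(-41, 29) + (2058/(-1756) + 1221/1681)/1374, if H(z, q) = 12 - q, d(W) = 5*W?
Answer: 91252282911/11491497548 ≈ 7.9408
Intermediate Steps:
d(-27)/H(-41, 29) + (2058/(-1756) + 1221/1681)/1374 = (5*(-27))/(12 - 1*29) + (2058/(-1756) + 1221/1681)/1374 = -135/(12 - 29) + (2058*(-1/1756) + 1221*(1/1681))*(1/1374) = -135/(-17) + (-1029/878 + 1221/1681)*(1/1374) = -135*(-1/17) - 657711/1475918*1/1374 = 135/17 - 219237/675970444 = 91252282911/11491497548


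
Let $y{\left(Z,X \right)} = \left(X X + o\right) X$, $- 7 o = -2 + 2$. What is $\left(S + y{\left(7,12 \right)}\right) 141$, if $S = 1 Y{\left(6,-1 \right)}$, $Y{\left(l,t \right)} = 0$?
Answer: $243648$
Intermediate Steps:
$o = 0$ ($o = - \frac{-2 + 2}{7} = \left(- \frac{1}{7}\right) 0 = 0$)
$y{\left(Z,X \right)} = X^{3}$ ($y{\left(Z,X \right)} = \left(X X + 0\right) X = \left(X^{2} + 0\right) X = X^{2} X = X^{3}$)
$S = 0$ ($S = 1 \cdot 0 = 0$)
$\left(S + y{\left(7,12 \right)}\right) 141 = \left(0 + 12^{3}\right) 141 = \left(0 + 1728\right) 141 = 1728 \cdot 141 = 243648$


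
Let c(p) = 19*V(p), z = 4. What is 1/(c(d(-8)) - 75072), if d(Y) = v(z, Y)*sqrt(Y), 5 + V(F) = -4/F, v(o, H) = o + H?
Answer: -601336/45200623473 + 38*I*sqrt(2)/45200623473 ≈ -1.3304e-5 + 1.1889e-9*I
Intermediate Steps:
v(o, H) = H + o
V(F) = -5 - 4/F
d(Y) = sqrt(Y)*(4 + Y) (d(Y) = (Y + 4)*sqrt(Y) = (4 + Y)*sqrt(Y) = sqrt(Y)*(4 + Y))
c(p) = -95 - 76/p (c(p) = 19*(-5 - 4/p) = -95 - 76/p)
1/(c(d(-8)) - 75072) = 1/((-95 - 76*(-I*sqrt(2)/(4*(4 - 8)))) - 75072) = 1/((-95 - 76*I*sqrt(2)/16) - 75072) = 1/((-95 - 19*I*sqrt(2)/4) - 75072) = 1/(-75167 - 19*I*sqrt(2)/4)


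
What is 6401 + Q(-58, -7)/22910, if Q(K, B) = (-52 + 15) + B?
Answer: 73323433/11455 ≈ 6401.0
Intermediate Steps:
Q(K, B) = -37 + B
6401 + Q(-58, -7)/22910 = 6401 + (-37 - 7)/22910 = 6401 - 44*1/22910 = 6401 - 22/11455 = 73323433/11455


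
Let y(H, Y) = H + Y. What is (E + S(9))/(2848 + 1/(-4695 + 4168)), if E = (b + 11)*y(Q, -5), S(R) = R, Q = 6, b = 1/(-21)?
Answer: 220813/31518795 ≈ 0.0070058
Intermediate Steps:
b = -1/21 ≈ -0.047619
E = 230/21 (E = (-1/21 + 11)*(6 - 5) = (230/21)*1 = 230/21 ≈ 10.952)
(E + S(9))/(2848 + 1/(-4695 + 4168)) = (230/21 + 9)/(2848 + 1/(-4695 + 4168)) = 419/(21*(2848 + 1/(-527))) = 419/(21*(2848 - 1/527)) = 419/(21*(1500895/527)) = (419/21)*(527/1500895) = 220813/31518795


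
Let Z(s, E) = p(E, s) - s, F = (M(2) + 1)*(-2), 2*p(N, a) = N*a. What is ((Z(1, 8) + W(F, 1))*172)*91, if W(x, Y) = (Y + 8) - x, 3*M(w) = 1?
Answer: 688688/3 ≈ 2.2956e+5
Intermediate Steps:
M(w) = 1/3 (M(w) = (1/3)*1 = 1/3)
p(N, a) = N*a/2 (p(N, a) = (N*a)/2 = N*a/2)
F = -8/3 (F = (1/3 + 1)*(-2) = (4/3)*(-2) = -8/3 ≈ -2.6667)
Z(s, E) = -s + E*s/2 (Z(s, E) = E*s/2 - s = -s + E*s/2)
W(x, Y) = 8 + Y - x (W(x, Y) = (8 + Y) - x = 8 + Y - x)
((Z(1, 8) + W(F, 1))*172)*91 = (((1/2)*1*(-2 + 8) + (8 + 1 - 1*(-8/3)))*172)*91 = (((1/2)*1*6 + (8 + 1 + 8/3))*172)*91 = ((3 + 35/3)*172)*91 = ((44/3)*172)*91 = (7568/3)*91 = 688688/3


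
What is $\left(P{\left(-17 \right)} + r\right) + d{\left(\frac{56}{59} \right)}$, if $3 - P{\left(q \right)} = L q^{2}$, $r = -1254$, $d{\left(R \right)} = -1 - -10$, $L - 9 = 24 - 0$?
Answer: $-10779$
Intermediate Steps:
$L = 33$ ($L = 9 + \left(24 - 0\right) = 9 + \left(24 + 0\right) = 9 + 24 = 33$)
$d{\left(R \right)} = 9$ ($d{\left(R \right)} = -1 + 10 = 9$)
$P{\left(q \right)} = 3 - 33 q^{2}$
$\left(P{\left(-17 \right)} + r\right) + d{\left(\frac{56}{59} \right)} = \left(\left(3 - 33 \left(-17\right)^{2}\right) - 1254\right) + 9 = \left(\left(3 - 9537\right) - 1254\right) + 9 = \left(-9534 - 1254\right) + 9 = -10788 + 9 = -10779$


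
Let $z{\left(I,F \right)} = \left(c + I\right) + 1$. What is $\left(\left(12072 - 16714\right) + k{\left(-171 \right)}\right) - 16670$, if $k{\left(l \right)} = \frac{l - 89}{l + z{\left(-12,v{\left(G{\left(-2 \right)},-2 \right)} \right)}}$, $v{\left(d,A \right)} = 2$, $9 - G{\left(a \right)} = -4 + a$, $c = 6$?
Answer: $- \frac{937663}{44} \approx -21311.0$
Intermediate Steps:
$G{\left(a \right)} = 13 - a$ ($G{\left(a \right)} = 9 - \left(-4 + a\right) = 13 - a$)
$z{\left(I,F \right)} = 7 + I$ ($z{\left(I,F \right)} = \left(6 + I\right) + 1 = 7 + I$)
$k{\left(l \right)} = \frac{-89 + l}{-5 + l}$ ($k{\left(l \right)} = \frac{l - 89}{l + \left(7 - 12\right)} = \frac{-89 + l}{l - 5} = \frac{-89 + l}{-5 + l}$)
$\left(\left(12072 - 16714\right) + k{\left(-171 \right)}\right) - 16670 = \left(\left(12072 - 16714\right) + \frac{-89 - 171}{-5 - 171}\right) - 16670 = \left(\left(12072 - 16714\right) + \frac{1}{-176} \left(-260\right)\right) - 16670 = \left(-4642 - - \frac{65}{44}\right) - 16670 = \left(-4642 + \frac{65}{44}\right) - 16670 = - \frac{204183}{44} - 16670 = - \frac{937663}{44}$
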